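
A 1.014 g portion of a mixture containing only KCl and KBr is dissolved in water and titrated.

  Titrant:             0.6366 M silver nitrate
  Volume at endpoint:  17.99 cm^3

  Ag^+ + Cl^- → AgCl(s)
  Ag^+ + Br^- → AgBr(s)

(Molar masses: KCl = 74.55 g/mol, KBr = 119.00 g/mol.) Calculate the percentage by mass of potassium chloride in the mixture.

n(AgNO3) = 0.01799 × 0.6366 = 0.01145 mol
Let x = n(KCl), y = n(KBr).
Titrant: 1x + 1y = 0.01145;  mass: 74.55x + 119.00y = 1.014
Solving, x = 7.848 × 10^-3 mol, y = 3.605 × 10^-3 mol
mass of KCl = 7.848 × 10^-3 × 74.55 = 0.5851 g
% KCl = 0.5851 / 1.014 × 100 = 57.70 %

57.70 %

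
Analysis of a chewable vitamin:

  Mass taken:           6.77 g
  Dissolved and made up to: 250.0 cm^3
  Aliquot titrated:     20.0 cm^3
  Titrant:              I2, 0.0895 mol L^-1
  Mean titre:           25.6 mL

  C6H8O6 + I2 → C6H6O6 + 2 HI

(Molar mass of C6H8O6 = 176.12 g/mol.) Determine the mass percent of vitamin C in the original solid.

n(I2) per titration = 0.0256 × 0.0895 = 2.29 × 10^-3 mol
n(C6H8O6) in each aliquot = 2.29 × 10^-3 mol (1:1 ratio)
n(C6H8O6) in the whole flask = 2.29 × 10^-3 × 250.0/20.0 = 0.0286 mol
mass of C6H8O6 = 0.0286 × 176.12 = 5.04 g
% C6H8O6 = 5.04 / 6.77 × 100 = 74.5 %

74.5 %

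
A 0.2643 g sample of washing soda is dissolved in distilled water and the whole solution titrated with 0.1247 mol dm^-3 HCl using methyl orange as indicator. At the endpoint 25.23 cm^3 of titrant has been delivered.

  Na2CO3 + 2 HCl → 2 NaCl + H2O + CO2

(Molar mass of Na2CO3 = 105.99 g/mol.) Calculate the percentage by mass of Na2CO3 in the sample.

63.08 %

n(HCl) = 0.02523 L × 0.1247 mol/L = 3.146 × 10^-3 mol
From the 1:2 ratio, n(Na2CO3) = 1/2 × 3.146 × 10^-3 = 1.573 × 10^-3 mol
mass of Na2CO3 = 1.573 × 10^-3 × 105.99 g/mol = 0.1667 g
% Na2CO3 = 0.1667 / 0.2643 × 100 = 63.08 %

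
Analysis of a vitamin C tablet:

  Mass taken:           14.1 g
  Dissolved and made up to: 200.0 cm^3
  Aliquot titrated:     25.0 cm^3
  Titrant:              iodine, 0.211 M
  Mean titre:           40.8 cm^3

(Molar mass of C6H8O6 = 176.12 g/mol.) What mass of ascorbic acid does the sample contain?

C6H8O6 + I2 → C6H6O6 + 2 HI
n(I2) per titration = 0.0408 × 0.211 = 8.61 × 10^-3 mol
n(C6H8O6) in each aliquot = 8.61 × 10^-3 mol (1:1 ratio)
n(C6H8O6) in the whole flask = 8.61 × 10^-3 × 200.0/25.0 = 0.0689 mol
mass of C6H8O6 = 0.0689 × 176.12 = 12.1 g

12.1 g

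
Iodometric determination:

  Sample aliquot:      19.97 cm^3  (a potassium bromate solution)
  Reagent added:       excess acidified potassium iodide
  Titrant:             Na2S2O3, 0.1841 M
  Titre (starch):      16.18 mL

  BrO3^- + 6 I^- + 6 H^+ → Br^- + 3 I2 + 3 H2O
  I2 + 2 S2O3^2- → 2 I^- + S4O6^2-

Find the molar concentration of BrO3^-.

n(S2O3^2-) = 0.01618 × 0.1841 = 2.979 × 10^-3 mol
n(I2) = n(S2O3^2-)/2 = 1.489 × 10^-3 mol
From the 1:3 ratio, n(BrO3^-) in the aliquot = 1/3 × 1.489 × 10^-3 = 4.965 × 10^-4 mol
[BrO3^-] = 4.965 × 10^-4 / 0.01997 = 0.02486 mol/L

0.02486 M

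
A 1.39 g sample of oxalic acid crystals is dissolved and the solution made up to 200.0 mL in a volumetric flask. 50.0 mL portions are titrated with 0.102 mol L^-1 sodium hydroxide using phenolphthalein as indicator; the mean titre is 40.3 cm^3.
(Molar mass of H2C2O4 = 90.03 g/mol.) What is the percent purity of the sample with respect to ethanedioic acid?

53.2 %

H2C2O4 + 2 NaOH → Na2C2O4 + 2 H2O
n(NaOH) per titration = 0.0403 × 0.102 = 4.11 × 10^-3 mol
From the 1:2 ratio, n(H2C2O4) in each aliquot = 1/2 × 4.11 × 10^-3 = 2.06 × 10^-3 mol
n(H2C2O4) in the whole flask = 2.06 × 10^-3 × 200.0/50.0 = 8.22 × 10^-3 mol
mass of H2C2O4 = 8.22 × 10^-3 × 90.03 = 0.740 g
% H2C2O4 = 0.740 / 1.39 × 100 = 53.2 %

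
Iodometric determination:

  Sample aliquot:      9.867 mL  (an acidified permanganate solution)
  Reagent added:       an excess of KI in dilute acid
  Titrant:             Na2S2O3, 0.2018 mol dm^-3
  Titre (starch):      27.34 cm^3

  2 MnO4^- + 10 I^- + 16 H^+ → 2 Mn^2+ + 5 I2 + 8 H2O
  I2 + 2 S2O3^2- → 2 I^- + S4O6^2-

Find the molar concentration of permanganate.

0.1118 mol/L

n(S2O3^2-) = 0.02734 × 0.2018 = 5.517 × 10^-3 mol
n(I2) = n(S2O3^2-)/2 = 2.759 × 10^-3 mol
From the 2:5 ratio, n(MnO4^-) in the aliquot = 2/5 × 2.759 × 10^-3 = 1.103 × 10^-3 mol
[MnO4^-] = 1.103 × 10^-3 / 0.009867 = 0.1118 mol/L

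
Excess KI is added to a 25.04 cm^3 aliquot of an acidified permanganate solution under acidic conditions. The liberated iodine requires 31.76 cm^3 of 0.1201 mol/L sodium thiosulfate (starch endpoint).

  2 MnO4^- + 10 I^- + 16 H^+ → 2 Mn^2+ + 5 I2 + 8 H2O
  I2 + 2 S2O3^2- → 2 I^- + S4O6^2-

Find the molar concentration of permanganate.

0.03047 mol/L

n(S2O3^2-) = 0.03176 × 0.1201 = 3.814 × 10^-3 mol
n(I2) = n(S2O3^2-)/2 = 1.907 × 10^-3 mol
From the 2:5 ratio, n(MnO4^-) in the aliquot = 2/5 × 1.907 × 10^-3 = 7.629 × 10^-4 mol
[MnO4^-] = 7.629 × 10^-4 / 0.02504 = 0.03047 mol/L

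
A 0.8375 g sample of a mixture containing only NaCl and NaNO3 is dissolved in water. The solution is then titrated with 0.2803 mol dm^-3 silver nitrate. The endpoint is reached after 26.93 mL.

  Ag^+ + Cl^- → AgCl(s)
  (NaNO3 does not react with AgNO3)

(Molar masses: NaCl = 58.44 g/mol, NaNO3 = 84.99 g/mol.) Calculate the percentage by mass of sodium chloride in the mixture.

n(AgNO3) = 0.02693 × 0.2803 = 7.548 × 10^-3 mol
Let x = n(NaCl), y = n(NaNO3).
Titrant: 1x = 7.548 × 10^-3;  mass: 58.44x + 84.99y = 0.8375
Solving, x = 7.548 × 10^-3 mol, y = 4.664 × 10^-3 mol
mass of NaCl = 7.548 × 10^-3 × 58.44 = 0.4411 g
% NaCl = 0.4411 / 0.8375 × 100 = 52.67 %

52.67 %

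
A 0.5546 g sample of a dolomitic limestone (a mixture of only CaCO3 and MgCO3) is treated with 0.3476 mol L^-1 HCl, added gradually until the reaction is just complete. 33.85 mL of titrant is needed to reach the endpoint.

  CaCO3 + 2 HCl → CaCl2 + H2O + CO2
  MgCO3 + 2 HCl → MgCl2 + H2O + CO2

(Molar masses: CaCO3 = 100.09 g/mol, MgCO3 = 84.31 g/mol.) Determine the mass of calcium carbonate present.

n(HCl) = 0.03385 × 0.3476 = 0.01177 mol
Let x = n(CaCO3), y = n(MgCO3).
Titrant: 2x + 2y = 0.01177;  mass: 100.09x + 84.31y = 0.5546
Solving, x = 3.713 × 10^-3 mol, y = 2.170 × 10^-3 mol
mass of CaCO3 = 3.713 × 10^-3 × 100.09 = 0.3716 g

0.3716 g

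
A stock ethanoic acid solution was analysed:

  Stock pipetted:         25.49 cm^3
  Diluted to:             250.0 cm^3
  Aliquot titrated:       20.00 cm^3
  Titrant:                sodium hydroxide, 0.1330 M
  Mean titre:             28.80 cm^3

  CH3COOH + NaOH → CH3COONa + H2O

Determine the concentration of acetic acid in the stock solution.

n(NaOH) = 0.02880 × 0.1330 = 3.830 × 10^-3 mol
n(CH3COOH) in the aliquot = 3.830 × 10^-3 mol (1:1 ratio)
[CH3COOH]_dilute = 3.830 × 10^-3 / 0.02000 = 0.1915 mol/L
Dilution factor = 250.0 / 25.49 = 9.808
[CH3COOH]_stock = 0.1915 × 9.808 = 1.878 mol/L

1.878 M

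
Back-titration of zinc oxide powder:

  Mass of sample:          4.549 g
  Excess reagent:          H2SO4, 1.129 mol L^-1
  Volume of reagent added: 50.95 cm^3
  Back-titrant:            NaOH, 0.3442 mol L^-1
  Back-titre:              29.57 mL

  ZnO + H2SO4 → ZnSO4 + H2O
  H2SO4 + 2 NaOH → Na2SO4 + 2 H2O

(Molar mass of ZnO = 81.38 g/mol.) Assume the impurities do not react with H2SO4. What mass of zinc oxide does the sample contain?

n(H2SO4) added = 0.05095 × 1.129 = 0.05752 mol
n(NaOH) used in back-titration = 0.02957 × 0.3442 = 0.01018 mol
From the 1:2 ratio, n(H2SO4) left over = 1/2 × 0.01018 = 5.089 × 10^-3 mol
n(H2SO4) consumed by analyte = 0.05752 − 5.089 × 10^-3 = 0.05243 mol
n(ZnO) = 0.05243 mol (1:1 ratio)
mass of ZnO = 0.05243 × 81.38 = 4.267 g

4.267 g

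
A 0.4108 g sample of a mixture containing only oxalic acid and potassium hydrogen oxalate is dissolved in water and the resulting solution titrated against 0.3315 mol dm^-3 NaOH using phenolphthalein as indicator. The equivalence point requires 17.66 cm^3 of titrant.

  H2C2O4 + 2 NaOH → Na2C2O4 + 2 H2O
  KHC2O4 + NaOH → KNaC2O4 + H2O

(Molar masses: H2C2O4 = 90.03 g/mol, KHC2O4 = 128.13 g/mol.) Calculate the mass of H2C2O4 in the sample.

0.1838 g

n(NaOH) = 0.01766 × 0.3315 = 5.854 × 10^-3 mol
Let x = n(H2C2O4), y = n(KHC2O4).
Titrant: 2x + 1y = 5.854 × 10^-3;  mass: 90.03x + 128.13y = 0.4108
Solving, x = 2.041 × 10^-3 mol, y = 1.772 × 10^-3 mol
mass of H2C2O4 = 2.041 × 10^-3 × 90.03 = 0.1838 g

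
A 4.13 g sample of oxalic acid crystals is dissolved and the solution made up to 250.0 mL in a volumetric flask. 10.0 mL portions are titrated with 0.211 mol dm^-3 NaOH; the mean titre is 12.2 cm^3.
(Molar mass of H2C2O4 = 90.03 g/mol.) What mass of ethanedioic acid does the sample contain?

2.90 g

H2C2O4 + 2 NaOH → Na2C2O4 + 2 H2O
n(NaOH) per titration = 0.0122 × 0.211 = 2.57 × 10^-3 mol
From the 1:2 ratio, n(H2C2O4) in each aliquot = 1/2 × 2.57 × 10^-3 = 1.29 × 10^-3 mol
n(H2C2O4) in the whole flask = 1.29 × 10^-3 × 250.0/10.0 = 0.0322 mol
mass of H2C2O4 = 0.0322 × 90.03 = 2.90 g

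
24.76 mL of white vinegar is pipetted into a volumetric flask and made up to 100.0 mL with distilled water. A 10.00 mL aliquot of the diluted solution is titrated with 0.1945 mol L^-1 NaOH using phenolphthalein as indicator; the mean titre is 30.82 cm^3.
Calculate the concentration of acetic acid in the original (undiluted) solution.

CH3COOH + NaOH → CH3COONa + H2O
n(NaOH) = 0.03082 × 0.1945 = 5.994 × 10^-3 mol
n(CH3COOH) in the aliquot = 5.994 × 10^-3 mol (1:1 ratio)
[CH3COOH]_dilute = 5.994 × 10^-3 / 0.01000 = 0.5994 mol/L
Dilution factor = 100.0 / 24.76 = 4.039
[CH3COOH]_stock = 0.5994 × 4.039 = 2.421 mol/L

2.421 mol/L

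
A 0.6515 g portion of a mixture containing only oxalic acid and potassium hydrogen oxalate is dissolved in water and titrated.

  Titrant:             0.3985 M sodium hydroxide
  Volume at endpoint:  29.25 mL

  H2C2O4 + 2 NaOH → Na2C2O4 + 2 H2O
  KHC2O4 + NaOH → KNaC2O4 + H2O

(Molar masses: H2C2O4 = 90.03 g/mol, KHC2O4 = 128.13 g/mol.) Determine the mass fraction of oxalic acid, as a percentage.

n(NaOH) = 0.02925 × 0.3985 = 0.01166 mol
Let x = n(H2C2O4), y = n(KHC2O4).
Titrant: 2x + 1y = 0.01166;  mass: 90.03x + 128.13y = 0.6515
Solving, x = 5.065 × 10^-3 mol, y = 1.526 × 10^-3 mol
mass of H2C2O4 = 5.065 × 10^-3 × 90.03 = 0.4560 g
% H2C2O4 = 0.4560 / 0.6515 × 100 = 70.00 %

70.00 %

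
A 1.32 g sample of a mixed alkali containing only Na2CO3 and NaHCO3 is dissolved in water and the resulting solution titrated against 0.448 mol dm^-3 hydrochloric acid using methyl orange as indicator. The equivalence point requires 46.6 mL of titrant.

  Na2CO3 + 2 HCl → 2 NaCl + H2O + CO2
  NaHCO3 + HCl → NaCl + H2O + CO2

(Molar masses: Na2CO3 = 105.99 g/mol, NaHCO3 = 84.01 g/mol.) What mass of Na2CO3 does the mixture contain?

0.741 g

n(HCl) = 0.0466 × 0.448 = 0.0209 mol
Let x = n(Na2CO3), y = n(NaHCO3).
Titrant: 2x + 1y = 0.0209;  mass: 105.99x + 84.01y = 1.32
Solving, x = 6.99 × 10^-3 mol, y = 6.89 × 10^-3 mol
mass of Na2CO3 = 6.99 × 10^-3 × 105.99 = 0.741 g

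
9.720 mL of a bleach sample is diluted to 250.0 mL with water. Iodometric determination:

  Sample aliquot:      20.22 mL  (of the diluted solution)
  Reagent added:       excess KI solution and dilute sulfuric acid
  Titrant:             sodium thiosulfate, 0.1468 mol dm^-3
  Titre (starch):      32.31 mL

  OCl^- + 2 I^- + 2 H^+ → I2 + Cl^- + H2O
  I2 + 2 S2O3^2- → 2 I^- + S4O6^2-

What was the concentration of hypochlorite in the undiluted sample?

3.017 mol/L

n(S2O3^2-) = 0.03231 × 0.1468 = 4.743 × 10^-3 mol
n(I2) = n(S2O3^2-)/2 = 2.372 × 10^-3 mol
n(OCl^-) in the aliquot = 2.372 × 10^-3 mol (1:1 ratio)
[OCl^-]_dilute = 2.372 × 10^-3 / 0.02022 = 0.1173 mol/L
[OCl^-]_original = 0.1173 × 250.0/9.720 = 3.017 mol/L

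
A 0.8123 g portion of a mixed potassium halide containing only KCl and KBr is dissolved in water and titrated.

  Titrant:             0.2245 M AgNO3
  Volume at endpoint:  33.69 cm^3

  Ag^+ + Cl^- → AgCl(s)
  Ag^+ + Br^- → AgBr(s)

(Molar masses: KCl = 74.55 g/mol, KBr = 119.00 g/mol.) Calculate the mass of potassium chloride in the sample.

0.1472 g

n(AgNO3) = 0.03369 × 0.2245 = 7.563 × 10^-3 mol
Let x = n(KCl), y = n(KBr).
Titrant: 1x + 1y = 7.563 × 10^-3;  mass: 74.55x + 119.00y = 0.8123
Solving, x = 1.974 × 10^-3 mol, y = 5.589 × 10^-3 mol
mass of KCl = 1.974 × 10^-3 × 74.55 = 0.1472 g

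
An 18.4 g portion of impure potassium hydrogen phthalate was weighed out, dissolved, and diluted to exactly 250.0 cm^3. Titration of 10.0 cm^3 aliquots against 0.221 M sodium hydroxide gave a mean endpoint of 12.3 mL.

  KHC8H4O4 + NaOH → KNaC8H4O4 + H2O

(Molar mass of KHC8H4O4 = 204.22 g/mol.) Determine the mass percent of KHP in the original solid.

n(NaOH) per titration = 0.0123 × 0.221 = 2.72 × 10^-3 mol
n(KHC8H4O4) in each aliquot = 2.72 × 10^-3 mol (1:1 ratio)
n(KHC8H4O4) in the whole flask = 2.72 × 10^-3 × 250.0/10.0 = 0.0680 mol
mass of KHC8H4O4 = 0.0680 × 204.22 = 13.9 g
% KHC8H4O4 = 13.9 / 18.4 × 100 = 75.4 %

75.4 %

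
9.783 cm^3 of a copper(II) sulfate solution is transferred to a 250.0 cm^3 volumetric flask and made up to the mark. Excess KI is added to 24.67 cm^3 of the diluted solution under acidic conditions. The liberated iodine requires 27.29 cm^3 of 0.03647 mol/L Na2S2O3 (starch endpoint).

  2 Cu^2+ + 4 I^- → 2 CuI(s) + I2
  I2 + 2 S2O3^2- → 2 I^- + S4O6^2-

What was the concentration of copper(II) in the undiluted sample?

1.031 mol/L

n(S2O3^2-) = 0.02729 × 0.03647 = 9.953 × 10^-4 mol
n(I2) = n(S2O3^2-)/2 = 4.976 × 10^-4 mol
From the 2:1 ratio, n(Cu2+) in the aliquot = 2/1 × 4.976 × 10^-4 = 9.953 × 10^-4 mol
[Cu2+]_dilute = 9.953 × 10^-4 / 0.02467 = 0.04034 mol/L
[Cu2+]_original = 0.04034 × 250.0/9.783 = 1.031 mol/L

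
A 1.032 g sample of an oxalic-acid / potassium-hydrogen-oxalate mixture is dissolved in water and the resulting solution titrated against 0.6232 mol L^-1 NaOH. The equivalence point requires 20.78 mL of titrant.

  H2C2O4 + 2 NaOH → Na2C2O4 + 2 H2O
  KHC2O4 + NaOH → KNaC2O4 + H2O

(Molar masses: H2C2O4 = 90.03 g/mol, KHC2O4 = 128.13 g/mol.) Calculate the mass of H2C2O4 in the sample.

0.3397 g

n(NaOH) = 0.02078 × 0.6232 = 0.01295 mol
Let x = n(H2C2O4), y = n(KHC2O4).
Titrant: 2x + 1y = 0.01295;  mass: 90.03x + 128.13y = 1.032
Solving, x = 3.774 × 10^-3 mol, y = 5.403 × 10^-3 mol
mass of H2C2O4 = 3.774 × 10^-3 × 90.03 = 0.3397 g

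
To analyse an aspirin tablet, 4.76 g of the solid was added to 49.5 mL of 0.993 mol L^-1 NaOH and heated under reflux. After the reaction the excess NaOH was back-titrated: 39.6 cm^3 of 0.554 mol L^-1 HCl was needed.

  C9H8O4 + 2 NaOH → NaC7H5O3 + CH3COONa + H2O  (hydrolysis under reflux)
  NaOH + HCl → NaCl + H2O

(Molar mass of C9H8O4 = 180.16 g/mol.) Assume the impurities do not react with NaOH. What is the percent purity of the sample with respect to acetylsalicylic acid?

n(NaOH) added = 0.0495 × 0.993 = 0.0492 mol
n(HCl) used in back-titration = 0.0396 × 0.554 = 0.0219 mol
n(NaOH) left over = 0.0219 mol (1:1 ratio)
n(NaOH) consumed by analyte = 0.0492 − 0.0219 = 0.0272 mol
From the 1:2 ratio, n(C9H8O4) = 1/2 × 0.0272 = 0.0136 mol
mass of C9H8O4 = 0.0136 × 180.16 = 2.45 g
% C9H8O4 = 2.45 / 4.76 × 100 = 51.5 %

51.5 %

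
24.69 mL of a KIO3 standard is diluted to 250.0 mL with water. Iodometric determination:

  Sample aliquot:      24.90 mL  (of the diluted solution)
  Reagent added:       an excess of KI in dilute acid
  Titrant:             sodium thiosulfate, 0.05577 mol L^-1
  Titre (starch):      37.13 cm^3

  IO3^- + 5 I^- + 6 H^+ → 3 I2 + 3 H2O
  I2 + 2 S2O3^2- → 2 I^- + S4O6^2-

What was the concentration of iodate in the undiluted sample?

n(S2O3^2-) = 0.03713 × 0.05577 = 2.071 × 10^-3 mol
n(I2) = n(S2O3^2-)/2 = 1.035 × 10^-3 mol
From the 1:3 ratio, n(IO3^-) in the aliquot = 1/3 × 1.035 × 10^-3 = 3.451 × 10^-4 mol
[IO3^-]_dilute = 3.451 × 10^-4 / 0.02490 = 0.01386 mol/L
[IO3^-]_original = 0.01386 × 250.0/24.69 = 0.1403 mol/L

0.1403 mol/L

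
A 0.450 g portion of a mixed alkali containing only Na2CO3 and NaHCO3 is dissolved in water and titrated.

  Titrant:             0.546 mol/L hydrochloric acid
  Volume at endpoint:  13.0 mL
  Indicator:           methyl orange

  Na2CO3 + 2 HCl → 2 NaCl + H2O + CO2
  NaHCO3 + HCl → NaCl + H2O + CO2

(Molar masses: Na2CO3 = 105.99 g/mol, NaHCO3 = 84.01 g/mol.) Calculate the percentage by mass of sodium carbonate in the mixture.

55.6 %

n(HCl) = 0.0130 × 0.546 = 7.10 × 10^-3 mol
Let x = n(Na2CO3), y = n(NaHCO3).
Titrant: 2x + 1y = 7.10 × 10^-3;  mass: 105.99x + 84.01y = 0.450
Solving, x = 2.36 × 10^-3 mol, y = 2.38 × 10^-3 mol
mass of Na2CO3 = 2.36 × 10^-3 × 105.99 = 0.250 g
% Na2CO3 = 0.250 / 0.450 × 100 = 55.6 %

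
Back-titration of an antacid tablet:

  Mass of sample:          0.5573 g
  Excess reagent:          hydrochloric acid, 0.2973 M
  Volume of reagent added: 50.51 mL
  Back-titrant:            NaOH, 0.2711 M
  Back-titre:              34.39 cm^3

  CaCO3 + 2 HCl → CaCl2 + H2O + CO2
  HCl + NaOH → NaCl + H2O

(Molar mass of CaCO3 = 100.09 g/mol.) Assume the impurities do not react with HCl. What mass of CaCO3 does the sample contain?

n(HCl) added = 0.05051 × 0.2973 = 0.01502 mol
n(NaOH) used in back-titration = 0.03439 × 0.2711 = 9.323 × 10^-3 mol
n(HCl) left over = 9.323 × 10^-3 mol (1:1 ratio)
n(HCl) consumed by analyte = 0.01502 − 9.323 × 10^-3 = 5.693 × 10^-3 mol
From the 1:2 ratio, n(CaCO3) = 1/2 × 5.693 × 10^-3 = 2.847 × 10^-3 mol
mass of CaCO3 = 2.847 × 10^-3 × 100.09 = 0.2849 g

0.2849 g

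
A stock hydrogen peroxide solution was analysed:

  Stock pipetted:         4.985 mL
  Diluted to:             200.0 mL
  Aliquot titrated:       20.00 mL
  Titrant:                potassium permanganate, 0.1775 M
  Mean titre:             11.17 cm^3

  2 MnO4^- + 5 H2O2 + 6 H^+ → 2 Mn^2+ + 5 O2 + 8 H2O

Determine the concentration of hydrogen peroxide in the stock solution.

n(KMnO4) = 0.01117 × 0.1775 = 1.983 × 10^-3 mol
From the 5:2 ratio, n(H2O2) in the aliquot = 5/2 × 1.983 × 10^-3 = 4.957 × 10^-3 mol
[H2O2]_dilute = 4.957 × 10^-3 / 0.02000 = 0.2478 mol/L
Dilution factor = 200.0 / 4.985 = 40.12
[H2O2]_stock = 0.2478 × 40.12 = 9.943 mol/L

9.943 M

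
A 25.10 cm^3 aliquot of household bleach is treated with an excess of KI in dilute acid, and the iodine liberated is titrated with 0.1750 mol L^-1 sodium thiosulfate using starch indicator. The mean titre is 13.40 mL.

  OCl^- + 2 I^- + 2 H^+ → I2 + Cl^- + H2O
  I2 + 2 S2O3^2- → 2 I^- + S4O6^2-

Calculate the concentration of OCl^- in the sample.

0.04671 mol/L

n(S2O3^2-) = 0.01340 × 0.1750 = 2.345 × 10^-3 mol
n(I2) = n(S2O3^2-)/2 = 1.172 × 10^-3 mol
n(OCl^-) in the aliquot = 1.172 × 10^-3 mol (1:1 ratio)
[OCl^-] = 1.172 × 10^-3 / 0.02510 = 0.04671 mol/L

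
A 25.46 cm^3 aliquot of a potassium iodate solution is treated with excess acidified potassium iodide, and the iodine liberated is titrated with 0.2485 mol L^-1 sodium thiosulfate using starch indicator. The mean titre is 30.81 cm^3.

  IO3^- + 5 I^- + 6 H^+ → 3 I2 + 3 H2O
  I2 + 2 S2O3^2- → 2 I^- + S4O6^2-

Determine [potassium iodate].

0.05012 mol/L

n(S2O3^2-) = 0.03081 × 0.2485 = 7.656 × 10^-3 mol
n(I2) = n(S2O3^2-)/2 = 3.828 × 10^-3 mol
From the 1:3 ratio, n(IO3^-) in the aliquot = 1/3 × 3.828 × 10^-3 = 1.276 × 10^-3 mol
[IO3^-] = 1.276 × 10^-3 / 0.02546 = 0.05012 mol/L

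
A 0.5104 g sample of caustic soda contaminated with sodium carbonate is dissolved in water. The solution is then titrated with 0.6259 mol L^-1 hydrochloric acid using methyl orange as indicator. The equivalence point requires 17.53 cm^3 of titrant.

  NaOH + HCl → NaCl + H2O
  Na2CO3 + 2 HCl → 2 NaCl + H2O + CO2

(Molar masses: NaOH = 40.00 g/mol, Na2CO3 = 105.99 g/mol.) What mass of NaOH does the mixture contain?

0.2187 g

n(HCl) = 0.01753 × 0.6259 = 0.01097 mol
Let x = n(NaOH), y = n(Na2CO3).
Titrant: 1x + 2y = 0.01097;  mass: 40.00x + 105.99y = 0.5104
Solving, x = 5.468 × 10^-3 mol, y = 2.752 × 10^-3 mol
mass of NaOH = 5.468 × 10^-3 × 40.00 = 0.2187 g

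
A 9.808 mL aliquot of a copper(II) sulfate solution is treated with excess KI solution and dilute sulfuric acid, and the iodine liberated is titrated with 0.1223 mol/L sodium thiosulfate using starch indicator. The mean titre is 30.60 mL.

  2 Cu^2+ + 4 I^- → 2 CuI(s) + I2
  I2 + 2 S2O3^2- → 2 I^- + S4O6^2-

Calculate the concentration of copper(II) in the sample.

0.3816 mol/L

n(S2O3^2-) = 0.03060 × 0.1223 = 3.742 × 10^-3 mol
n(I2) = n(S2O3^2-)/2 = 1.871 × 10^-3 mol
From the 2:1 ratio, n(Cu2+) in the aliquot = 2/1 × 1.871 × 10^-3 = 3.742 × 10^-3 mol
[Cu2+] = 3.742 × 10^-3 / 0.009808 = 0.3816 mol/L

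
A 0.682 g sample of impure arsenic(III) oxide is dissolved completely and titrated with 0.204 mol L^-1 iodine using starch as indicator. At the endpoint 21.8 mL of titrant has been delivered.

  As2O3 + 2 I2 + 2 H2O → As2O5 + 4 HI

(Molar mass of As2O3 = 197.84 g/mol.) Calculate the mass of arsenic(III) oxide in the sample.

0.440 g

n(I2) = 0.0218 L × 0.204 mol/L = 4.45 × 10^-3 mol
From the 1:2 ratio, n(As2O3) = 1/2 × 4.45 × 10^-3 = 2.22 × 10^-3 mol
mass of As2O3 = 2.22 × 10^-3 × 197.84 g/mol = 0.440 g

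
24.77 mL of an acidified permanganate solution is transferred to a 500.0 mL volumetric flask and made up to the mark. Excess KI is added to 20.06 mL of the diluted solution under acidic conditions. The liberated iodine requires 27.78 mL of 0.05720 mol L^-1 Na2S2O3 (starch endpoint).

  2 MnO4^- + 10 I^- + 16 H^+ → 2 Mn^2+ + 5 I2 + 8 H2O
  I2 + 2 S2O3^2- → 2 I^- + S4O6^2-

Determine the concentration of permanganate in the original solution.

n(S2O3^2-) = 0.02778 × 0.05720 = 1.589 × 10^-3 mol
n(I2) = n(S2O3^2-)/2 = 7.945 × 10^-4 mol
From the 2:5 ratio, n(MnO4^-) in the aliquot = 2/5 × 7.945 × 10^-4 = 3.178 × 10^-4 mol
[MnO4^-]_dilute = 3.178 × 10^-4 / 0.02006 = 0.01584 mol/L
[MnO4^-]_original = 0.01584 × 500.0/24.77 = 0.3198 mol/L

0.3198 mol/L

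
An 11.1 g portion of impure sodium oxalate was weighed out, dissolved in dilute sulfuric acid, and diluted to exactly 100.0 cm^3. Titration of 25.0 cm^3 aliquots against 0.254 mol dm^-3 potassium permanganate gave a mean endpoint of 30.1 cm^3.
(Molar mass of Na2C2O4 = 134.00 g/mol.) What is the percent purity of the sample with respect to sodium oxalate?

92.3 %

2 MnO4^- + 5 C2O4^2- + 16 H^+ → 2 Mn^2+ + 10 CO2 + 8 H2O
n(KMnO4) per titration = 0.0301 × 0.254 = 7.65 × 10^-3 mol
From the 5:2 ratio, n(Na2C2O4) in each aliquot = 5/2 × 7.65 × 10^-3 = 0.0191 mol
n(Na2C2O4) in the whole flask = 0.0191 × 100.0/25.0 = 0.0765 mol
mass of Na2C2O4 = 0.0765 × 134.00 = 10.2 g
% Na2C2O4 = 10.2 / 11.1 × 100 = 92.3 %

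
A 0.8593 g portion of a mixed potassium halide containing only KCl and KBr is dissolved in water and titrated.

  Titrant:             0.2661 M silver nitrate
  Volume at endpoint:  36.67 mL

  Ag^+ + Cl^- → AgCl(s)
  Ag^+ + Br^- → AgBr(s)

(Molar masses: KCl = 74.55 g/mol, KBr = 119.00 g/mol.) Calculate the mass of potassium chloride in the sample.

n(AgNO3) = 0.03667 × 0.2661 = 9.758 × 10^-3 mol
Let x = n(KCl), y = n(KBr).
Titrant: 1x + 1y = 9.758 × 10^-3;  mass: 74.55x + 119.00y = 0.8593
Solving, x = 6.792 × 10^-3 mol, y = 2.966 × 10^-3 mol
mass of KCl = 6.792 × 10^-3 × 74.55 = 0.5063 g

0.5063 g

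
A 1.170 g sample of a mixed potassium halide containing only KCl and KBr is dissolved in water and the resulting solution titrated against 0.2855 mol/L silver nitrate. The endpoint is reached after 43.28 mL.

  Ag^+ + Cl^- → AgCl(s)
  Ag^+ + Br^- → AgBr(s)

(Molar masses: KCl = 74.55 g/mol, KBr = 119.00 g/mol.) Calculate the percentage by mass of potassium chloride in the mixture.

43.06 %

n(AgNO3) = 0.04328 × 0.2855 = 0.01236 mol
Let x = n(KCl), y = n(KBr).
Titrant: 1x + 1y = 0.01236;  mass: 74.55x + 119.00y = 1.170
Solving, x = 6.759 × 10^-3 mol, y = 5.598 × 10^-3 mol
mass of KCl = 6.759 × 10^-3 × 74.55 = 0.5038 g
% KCl = 0.5038 / 1.170 × 100 = 43.06 %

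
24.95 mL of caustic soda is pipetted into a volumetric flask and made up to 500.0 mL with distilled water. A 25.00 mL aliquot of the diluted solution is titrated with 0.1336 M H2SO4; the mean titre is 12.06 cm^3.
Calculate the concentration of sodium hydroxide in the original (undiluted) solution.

2 NaOH + H2SO4 → Na2SO4 + 2 H2O
n(H2SO4) = 0.01206 × 0.1336 = 1.611 × 10^-3 mol
From the 2:1 ratio, n(NaOH) in the aliquot = 2/1 × 1.611 × 10^-3 = 3.222 × 10^-3 mol
[NaOH]_dilute = 3.222 × 10^-3 / 0.02500 = 0.1289 mol/L
Dilution factor = 500.0 / 24.95 = 20.04
[NaOH]_stock = 0.1289 × 20.04 = 2.583 mol/L

2.583 M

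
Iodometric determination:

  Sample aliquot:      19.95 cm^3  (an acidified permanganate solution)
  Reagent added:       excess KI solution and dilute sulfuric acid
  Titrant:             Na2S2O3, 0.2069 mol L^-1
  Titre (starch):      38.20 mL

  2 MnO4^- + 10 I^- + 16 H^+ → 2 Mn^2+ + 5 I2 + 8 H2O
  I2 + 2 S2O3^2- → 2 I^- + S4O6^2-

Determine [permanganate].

0.07923 mol/L

n(S2O3^2-) = 0.03820 × 0.2069 = 7.904 × 10^-3 mol
n(I2) = n(S2O3^2-)/2 = 3.952 × 10^-3 mol
From the 2:5 ratio, n(MnO4^-) in the aliquot = 2/5 × 3.952 × 10^-3 = 1.581 × 10^-3 mol
[MnO4^-] = 1.581 × 10^-3 / 0.01995 = 0.07923 mol/L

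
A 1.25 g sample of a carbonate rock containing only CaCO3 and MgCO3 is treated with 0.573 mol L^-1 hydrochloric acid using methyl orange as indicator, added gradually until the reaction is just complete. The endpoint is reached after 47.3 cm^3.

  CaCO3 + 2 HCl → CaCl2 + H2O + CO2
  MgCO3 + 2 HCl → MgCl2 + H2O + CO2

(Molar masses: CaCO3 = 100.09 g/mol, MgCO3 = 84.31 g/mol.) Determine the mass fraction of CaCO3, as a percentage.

54.5 %

n(HCl) = 0.0473 × 0.573 = 0.0271 mol
Let x = n(CaCO3), y = n(MgCO3).
Titrant: 2x + 2y = 0.0271;  mass: 100.09x + 84.31y = 1.25
Solving, x = 6.81 × 10^-3 mol, y = 6.74 × 10^-3 mol
mass of CaCO3 = 6.81 × 10^-3 × 100.09 = 0.682 g
% CaCO3 = 0.682 / 1.25 × 100 = 54.5 %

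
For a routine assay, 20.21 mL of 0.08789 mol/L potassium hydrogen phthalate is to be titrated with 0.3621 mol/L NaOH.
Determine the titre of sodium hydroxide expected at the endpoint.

4.905 mL

KHC8H4O4 + NaOH → KNaC8H4O4 + H2O
n(KHC8H4O4) = 0.02021 L × 0.08789 mol/L = 1.776 × 10^-3 mol
n(NaOH) = 1.776 × 10^-3 mol (1:1 stoichiometry)
V(NaOH) = 1.776 × 10^-3 mol / 0.3621 mol/L = 0.004905 L = 4.905 mL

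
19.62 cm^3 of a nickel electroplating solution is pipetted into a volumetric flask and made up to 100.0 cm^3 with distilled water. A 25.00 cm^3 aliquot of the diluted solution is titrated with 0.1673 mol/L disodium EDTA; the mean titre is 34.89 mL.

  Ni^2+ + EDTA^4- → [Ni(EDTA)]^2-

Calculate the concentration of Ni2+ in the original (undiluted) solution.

1.190 mol/L

n(EDTA) = 0.03489 × 0.1673 = 5.837 × 10^-3 mol
n(Ni2+) in the aliquot = 5.837 × 10^-3 mol (1:1 ratio)
[Ni2+]_dilute = 5.837 × 10^-3 / 0.02500 = 0.2335 mol/L
Dilution factor = 100.0 / 19.62 = 5.097
[Ni2+]_stock = 0.2335 × 5.097 = 1.190 mol/L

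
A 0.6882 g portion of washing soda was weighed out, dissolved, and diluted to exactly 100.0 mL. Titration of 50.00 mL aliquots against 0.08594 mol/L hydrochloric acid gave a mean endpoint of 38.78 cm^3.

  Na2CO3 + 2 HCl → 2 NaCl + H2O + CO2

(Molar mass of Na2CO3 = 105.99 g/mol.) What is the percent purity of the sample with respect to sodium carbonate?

51.33 %

n(HCl) per titration = 0.03878 × 0.08594 = 3.333 × 10^-3 mol
From the 1:2 ratio, n(Na2CO3) in each aliquot = 1/2 × 3.333 × 10^-3 = 1.666 × 10^-3 mol
n(Na2CO3) in the whole flask = 1.666 × 10^-3 × 100.0/50.00 = 3.333 × 10^-3 mol
mass of Na2CO3 = 3.333 × 10^-3 × 105.99 = 0.3532 g
% Na2CO3 = 0.3532 / 0.6882 × 100 = 51.33 %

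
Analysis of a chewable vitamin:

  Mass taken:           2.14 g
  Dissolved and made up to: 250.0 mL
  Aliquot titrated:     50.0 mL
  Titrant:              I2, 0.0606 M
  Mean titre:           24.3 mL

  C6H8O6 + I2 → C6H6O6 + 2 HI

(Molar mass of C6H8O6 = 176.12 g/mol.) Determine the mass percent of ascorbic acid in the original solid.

n(I2) per titration = 0.0243 × 0.0606 = 1.47 × 10^-3 mol
n(C6H8O6) in each aliquot = 1.47 × 10^-3 mol (1:1 ratio)
n(C6H8O6) in the whole flask = 1.47 × 10^-3 × 250.0/50.0 = 7.36 × 10^-3 mol
mass of C6H8O6 = 7.36 × 10^-3 × 176.12 = 1.30 g
% C6H8O6 = 1.30 / 2.14 × 100 = 60.6 %

60.6 %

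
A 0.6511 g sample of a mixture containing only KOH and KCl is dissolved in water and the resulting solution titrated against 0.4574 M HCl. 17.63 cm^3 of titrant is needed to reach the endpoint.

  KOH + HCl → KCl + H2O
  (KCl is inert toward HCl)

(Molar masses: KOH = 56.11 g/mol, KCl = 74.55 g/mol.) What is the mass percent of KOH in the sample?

n(HCl) = 0.01763 × 0.4574 = 8.064 × 10^-3 mol
Let x = n(KOH), y = n(KCl).
Titrant: 1x = 8.064 × 10^-3;  mass: 56.11x + 74.55y = 0.6511
Solving, x = 8.064 × 10^-3 mol, y = 2.664 × 10^-3 mol
mass of KOH = 8.064 × 10^-3 × 56.11 = 0.4525 g
% KOH = 0.4525 / 0.6511 × 100 = 69.49 %

69.49 %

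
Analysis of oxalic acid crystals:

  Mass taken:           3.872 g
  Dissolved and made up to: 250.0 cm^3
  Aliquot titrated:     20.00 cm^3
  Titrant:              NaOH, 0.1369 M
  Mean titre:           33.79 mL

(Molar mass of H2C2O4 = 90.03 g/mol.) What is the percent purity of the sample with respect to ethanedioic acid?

67.22 %

H2C2O4 + 2 NaOH → Na2C2O4 + 2 H2O
n(NaOH) per titration = 0.03379 × 0.1369 = 4.626 × 10^-3 mol
From the 1:2 ratio, n(H2C2O4) in each aliquot = 1/2 × 4.626 × 10^-3 = 2.313 × 10^-3 mol
n(H2C2O4) in the whole flask = 2.313 × 10^-3 × 250.0/20.00 = 0.02891 mol
mass of H2C2O4 = 0.02891 × 90.03 = 2.603 g
% H2C2O4 = 2.603 / 3.872 × 100 = 67.22 %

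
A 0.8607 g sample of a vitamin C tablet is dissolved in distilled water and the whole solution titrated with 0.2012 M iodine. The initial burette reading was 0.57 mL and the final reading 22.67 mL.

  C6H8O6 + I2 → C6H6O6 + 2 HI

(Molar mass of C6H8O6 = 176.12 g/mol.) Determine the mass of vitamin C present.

0.7831 g

n(I2) = 0.02210 L × 0.2012 mol/L = 4.447 × 10^-3 mol
n(C6H8O6) = 4.447 × 10^-3 mol (1:1 ratio)
mass of C6H8O6 = 4.447 × 10^-3 × 176.12 g/mol = 0.7831 g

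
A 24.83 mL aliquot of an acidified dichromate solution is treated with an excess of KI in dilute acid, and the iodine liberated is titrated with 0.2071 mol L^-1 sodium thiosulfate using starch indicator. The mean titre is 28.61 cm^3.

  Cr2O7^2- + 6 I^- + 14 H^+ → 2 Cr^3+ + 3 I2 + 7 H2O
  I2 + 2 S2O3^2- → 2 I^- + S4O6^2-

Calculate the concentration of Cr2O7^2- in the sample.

0.03977 mol/L

n(S2O3^2-) = 0.02861 × 0.2071 = 5.925 × 10^-3 mol
n(I2) = n(S2O3^2-)/2 = 2.963 × 10^-3 mol
From the 1:3 ratio, n(Cr2O7^2-) in the aliquot = 1/3 × 2.963 × 10^-3 = 9.875 × 10^-4 mol
[Cr2O7^2-] = 9.875 × 10^-4 / 0.02483 = 0.03977 mol/L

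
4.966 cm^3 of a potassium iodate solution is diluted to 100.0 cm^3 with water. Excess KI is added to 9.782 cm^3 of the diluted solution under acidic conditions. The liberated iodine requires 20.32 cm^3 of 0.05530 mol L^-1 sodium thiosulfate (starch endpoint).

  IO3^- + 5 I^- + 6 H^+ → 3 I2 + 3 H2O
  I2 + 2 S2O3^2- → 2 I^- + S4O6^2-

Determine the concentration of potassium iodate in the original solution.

0.3855 mol/L

n(S2O3^2-) = 0.02032 × 0.05530 = 1.124 × 10^-3 mol
n(I2) = n(S2O3^2-)/2 = 5.618 × 10^-4 mol
From the 1:3 ratio, n(IO3^-) in the aliquot = 1/3 × 5.618 × 10^-4 = 1.873 × 10^-4 mol
[IO3^-]_dilute = 1.873 × 10^-4 / 0.009782 = 0.01915 mol/L
[IO3^-]_original = 0.01915 × 100.0/4.966 = 0.3855 mol/L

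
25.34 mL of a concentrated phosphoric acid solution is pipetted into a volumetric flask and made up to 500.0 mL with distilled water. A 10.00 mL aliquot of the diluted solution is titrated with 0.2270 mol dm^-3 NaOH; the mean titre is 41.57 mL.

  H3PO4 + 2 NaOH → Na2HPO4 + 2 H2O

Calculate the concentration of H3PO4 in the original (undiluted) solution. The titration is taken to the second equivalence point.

9.310 mol/L

n(NaOH) = 0.04157 × 0.2270 = 9.436 × 10^-3 mol
From the 1:2 ratio, n(H3PO4) in the aliquot = 1/2 × 9.436 × 10^-3 = 4.718 × 10^-3 mol
[H3PO4]_dilute = 4.718 × 10^-3 / 0.01000 = 0.4718 mol/L
Dilution factor = 500.0 / 25.34 = 19.73
[H3PO4]_stock = 0.4718 × 19.73 = 9.310 mol/L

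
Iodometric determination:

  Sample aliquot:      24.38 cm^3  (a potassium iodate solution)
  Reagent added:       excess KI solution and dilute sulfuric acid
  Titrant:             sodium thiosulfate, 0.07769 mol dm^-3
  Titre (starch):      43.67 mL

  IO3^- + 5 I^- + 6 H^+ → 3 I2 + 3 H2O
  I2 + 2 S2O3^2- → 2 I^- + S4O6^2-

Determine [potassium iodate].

n(S2O3^2-) = 0.04367 × 0.07769 = 3.393 × 10^-3 mol
n(I2) = n(S2O3^2-)/2 = 1.696 × 10^-3 mol
From the 1:3 ratio, n(IO3^-) in the aliquot = 1/3 × 1.696 × 10^-3 = 5.655 × 10^-4 mol
[IO3^-] = 5.655 × 10^-4 / 0.02438 = 0.02319 mol/L

0.02319 mol/L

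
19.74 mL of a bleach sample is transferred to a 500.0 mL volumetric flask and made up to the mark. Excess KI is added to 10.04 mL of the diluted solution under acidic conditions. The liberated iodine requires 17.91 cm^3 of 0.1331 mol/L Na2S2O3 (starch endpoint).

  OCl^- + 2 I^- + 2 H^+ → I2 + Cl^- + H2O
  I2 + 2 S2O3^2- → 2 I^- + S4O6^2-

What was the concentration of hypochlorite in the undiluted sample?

3.007 mol/L

n(S2O3^2-) = 0.01791 × 0.1331 = 2.384 × 10^-3 mol
n(I2) = n(S2O3^2-)/2 = 1.192 × 10^-3 mol
n(OCl^-) in the aliquot = 1.192 × 10^-3 mol (1:1 ratio)
[OCl^-]_dilute = 1.192 × 10^-3 / 0.01004 = 0.1187 mol/L
[OCl^-]_original = 0.1187 × 500.0/19.74 = 3.007 mol/L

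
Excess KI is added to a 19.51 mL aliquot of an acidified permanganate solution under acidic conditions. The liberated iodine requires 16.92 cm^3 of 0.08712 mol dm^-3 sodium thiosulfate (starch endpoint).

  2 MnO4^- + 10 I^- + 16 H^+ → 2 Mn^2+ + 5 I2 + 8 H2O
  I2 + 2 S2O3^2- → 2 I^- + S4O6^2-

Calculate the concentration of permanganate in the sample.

n(S2O3^2-) = 0.01692 × 0.08712 = 1.474 × 10^-3 mol
n(I2) = n(S2O3^2-)/2 = 7.370 × 10^-4 mol
From the 2:5 ratio, n(MnO4^-) in the aliquot = 2/5 × 7.370 × 10^-4 = 2.948 × 10^-4 mol
[MnO4^-] = 2.948 × 10^-4 / 0.01951 = 0.01511 mol/L

0.01511 mol/L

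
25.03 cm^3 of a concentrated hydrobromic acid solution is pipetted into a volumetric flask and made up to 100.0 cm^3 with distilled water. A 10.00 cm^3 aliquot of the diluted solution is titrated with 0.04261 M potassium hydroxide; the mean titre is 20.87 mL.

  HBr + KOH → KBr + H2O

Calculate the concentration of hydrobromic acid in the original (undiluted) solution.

n(KOH) = 0.02087 × 0.04261 = 8.893 × 10^-4 mol
n(HBr) in the aliquot = 8.893 × 10^-4 mol (1:1 ratio)
[HBr]_dilute = 8.893 × 10^-4 / 0.01000 = 0.08893 mol/L
Dilution factor = 100.0 / 25.03 = 3.995
[HBr]_stock = 0.08893 × 3.995 = 0.3553 mol/L

0.3553 M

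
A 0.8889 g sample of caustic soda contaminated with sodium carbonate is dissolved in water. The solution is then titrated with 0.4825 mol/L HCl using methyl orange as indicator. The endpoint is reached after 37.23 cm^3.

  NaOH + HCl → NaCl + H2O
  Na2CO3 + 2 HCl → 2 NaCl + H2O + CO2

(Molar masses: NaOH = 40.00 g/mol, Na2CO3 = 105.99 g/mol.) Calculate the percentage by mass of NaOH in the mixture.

n(HCl) = 0.03723 × 0.4825 = 0.01796 mol
Let x = n(NaOH), y = n(Na2CO3).
Titrant: 1x + 2y = 0.01796;  mass: 40.00x + 105.99y = 0.8889
Solving, x = 4.854 × 10^-3 mol, y = 6.555 × 10^-3 mol
mass of NaOH = 4.854 × 10^-3 × 40.00 = 0.1941 g
% NaOH = 0.1941 / 0.8889 × 100 = 21.84 %

21.84 %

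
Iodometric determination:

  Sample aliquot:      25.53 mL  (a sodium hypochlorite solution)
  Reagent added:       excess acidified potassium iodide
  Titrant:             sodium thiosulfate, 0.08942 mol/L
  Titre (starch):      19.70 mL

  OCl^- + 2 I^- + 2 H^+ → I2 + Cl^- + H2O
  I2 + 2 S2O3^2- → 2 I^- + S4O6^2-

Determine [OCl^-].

n(S2O3^2-) = 0.01970 × 0.08942 = 1.762 × 10^-3 mol
n(I2) = n(S2O3^2-)/2 = 8.808 × 10^-4 mol
n(OCl^-) in the aliquot = 8.808 × 10^-4 mol (1:1 ratio)
[OCl^-] = 8.808 × 10^-4 / 0.02553 = 0.03450 mol/L

0.03450 mol/L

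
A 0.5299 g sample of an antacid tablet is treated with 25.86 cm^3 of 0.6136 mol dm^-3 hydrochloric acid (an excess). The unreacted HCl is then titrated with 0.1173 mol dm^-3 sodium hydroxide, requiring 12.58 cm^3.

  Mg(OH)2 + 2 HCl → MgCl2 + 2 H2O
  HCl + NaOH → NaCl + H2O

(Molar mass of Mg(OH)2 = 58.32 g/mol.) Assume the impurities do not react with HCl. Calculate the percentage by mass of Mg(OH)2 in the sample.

n(HCl) added = 0.02586 × 0.6136 = 0.01587 mol
n(NaOH) used in back-titration = 0.01258 × 0.1173 = 1.476 × 10^-3 mol
n(HCl) left over = 1.476 × 10^-3 mol (1:1 ratio)
n(HCl) consumed by analyte = 0.01587 − 1.476 × 10^-3 = 0.01439 mol
From the 1:2 ratio, n(Mg(OH)2) = 1/2 × 0.01439 = 7.196 × 10^-3 mol
mass of Mg(OH)2 = 7.196 × 10^-3 × 58.32 = 0.4197 g
% Mg(OH)2 = 0.4197 / 0.5299 × 100 = 79.20 %

79.20 %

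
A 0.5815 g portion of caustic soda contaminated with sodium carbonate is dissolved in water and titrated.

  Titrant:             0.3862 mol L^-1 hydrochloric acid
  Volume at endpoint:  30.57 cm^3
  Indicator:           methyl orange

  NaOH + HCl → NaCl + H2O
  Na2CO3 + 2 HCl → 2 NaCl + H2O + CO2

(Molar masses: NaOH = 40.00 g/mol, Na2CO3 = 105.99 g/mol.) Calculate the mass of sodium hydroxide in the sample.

0.1359 g

n(HCl) = 0.03057 × 0.3862 = 0.01181 mol
Let x = n(NaOH), y = n(Na2CO3).
Titrant: 1x + 2y = 0.01181;  mass: 40.00x + 105.99y = 0.5815
Solving, x = 3.399 × 10^-3 mol, y = 4.204 × 10^-3 mol
mass of NaOH = 3.399 × 10^-3 × 40.00 = 0.1359 g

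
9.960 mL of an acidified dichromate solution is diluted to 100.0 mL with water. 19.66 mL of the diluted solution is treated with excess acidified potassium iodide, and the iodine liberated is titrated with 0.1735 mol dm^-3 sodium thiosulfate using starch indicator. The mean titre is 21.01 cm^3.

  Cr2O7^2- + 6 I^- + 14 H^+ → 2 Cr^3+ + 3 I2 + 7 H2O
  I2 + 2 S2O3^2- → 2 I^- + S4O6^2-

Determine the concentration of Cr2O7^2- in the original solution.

0.3103 mol/L

n(S2O3^2-) = 0.02101 × 0.1735 = 3.645 × 10^-3 mol
n(I2) = n(S2O3^2-)/2 = 1.823 × 10^-3 mol
From the 1:3 ratio, n(Cr2O7^2-) in the aliquot = 1/3 × 1.823 × 10^-3 = 6.075 × 10^-4 mol
[Cr2O7^2-]_dilute = 6.075 × 10^-4 / 0.01966 = 0.03090 mol/L
[Cr2O7^2-]_original = 0.03090 × 100.0/9.960 = 0.3103 mol/L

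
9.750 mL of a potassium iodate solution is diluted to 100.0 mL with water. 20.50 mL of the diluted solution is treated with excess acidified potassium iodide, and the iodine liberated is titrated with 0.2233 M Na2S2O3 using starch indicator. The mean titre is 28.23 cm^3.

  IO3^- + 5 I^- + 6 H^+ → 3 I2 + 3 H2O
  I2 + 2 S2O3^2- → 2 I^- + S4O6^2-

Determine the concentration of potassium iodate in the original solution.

0.5256 M

n(S2O3^2-) = 0.02823 × 0.2233 = 6.304 × 10^-3 mol
n(I2) = n(S2O3^2-)/2 = 3.152 × 10^-3 mol
From the 1:3 ratio, n(IO3^-) in the aliquot = 1/3 × 3.152 × 10^-3 = 1.051 × 10^-3 mol
[IO3^-]_dilute = 1.051 × 10^-3 / 0.02050 = 0.05125 mol/L
[IO3^-]_original = 0.05125 × 100.0/9.750 = 0.5256 mol/L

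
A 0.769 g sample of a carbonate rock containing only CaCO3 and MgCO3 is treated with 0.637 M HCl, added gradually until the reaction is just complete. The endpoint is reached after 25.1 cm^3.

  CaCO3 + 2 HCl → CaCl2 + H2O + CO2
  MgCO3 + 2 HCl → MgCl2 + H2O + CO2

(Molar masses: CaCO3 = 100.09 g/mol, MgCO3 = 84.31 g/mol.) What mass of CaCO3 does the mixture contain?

n(HCl) = 0.0251 × 0.637 = 0.0160 mol
Let x = n(CaCO3), y = n(MgCO3).
Titrant: 2x + 2y = 0.0160;  mass: 100.09x + 84.31y = 0.769
Solving, x = 6.02 × 10^-3 mol, y = 1.97 × 10^-3 mol
mass of CaCO3 = 6.02 × 10^-3 × 100.09 = 0.603 g

0.603 g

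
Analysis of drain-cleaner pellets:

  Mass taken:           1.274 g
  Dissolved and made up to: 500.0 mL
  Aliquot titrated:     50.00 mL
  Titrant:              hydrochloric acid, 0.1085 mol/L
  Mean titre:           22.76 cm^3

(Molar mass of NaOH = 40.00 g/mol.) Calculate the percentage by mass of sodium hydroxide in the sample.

NaOH + HCl → NaCl + H2O
n(HCl) per titration = 0.02276 × 0.1085 = 2.469 × 10^-3 mol
n(NaOH) in each aliquot = 2.469 × 10^-3 mol (1:1 ratio)
n(NaOH) in the whole flask = 2.469 × 10^-3 × 500.0/50.00 = 0.02469 mol
mass of NaOH = 0.02469 × 40.00 = 0.9878 g
% NaOH = 0.9878 / 1.274 × 100 = 77.53 %

77.53 %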